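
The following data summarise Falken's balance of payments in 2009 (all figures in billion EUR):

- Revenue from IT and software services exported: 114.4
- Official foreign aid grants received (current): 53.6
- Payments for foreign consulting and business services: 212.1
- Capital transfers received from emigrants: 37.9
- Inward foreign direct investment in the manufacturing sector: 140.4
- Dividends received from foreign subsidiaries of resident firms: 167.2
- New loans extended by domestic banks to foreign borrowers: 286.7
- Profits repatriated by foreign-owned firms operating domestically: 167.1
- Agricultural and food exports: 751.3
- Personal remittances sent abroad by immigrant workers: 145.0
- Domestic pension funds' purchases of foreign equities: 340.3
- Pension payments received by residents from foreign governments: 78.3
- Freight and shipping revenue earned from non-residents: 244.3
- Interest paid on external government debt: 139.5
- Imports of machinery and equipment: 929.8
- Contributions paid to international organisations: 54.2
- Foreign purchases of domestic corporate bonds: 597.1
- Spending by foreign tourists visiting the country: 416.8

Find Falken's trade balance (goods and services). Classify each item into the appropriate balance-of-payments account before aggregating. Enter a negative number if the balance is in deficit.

384.9

Goods: 751.3 - 929.8 = -178.5
Services: 244.3 + 114.4 + 416.8 - 212.1 = 563.4
Trade balance = -178.5 + 563.4 = 384.9
(Excluded from the trade balance — secondary income: official foreign aid grants received (current) 53.6, personal remittances sent abroad by immigrant workers 145.0, pension payments received by residents from foreign governments 78.3, contributions paid to international organisations 54.2; capital account: capital transfers received from emigrants 37.9; financial account: inward foreign direct investment in the manufacturing sector 140.4, new loans extended by domestic banks to foreign borrowers 286.7, domestic pension funds' purchases of foreign equities 340.3, foreign purchases of domestic corporate bonds 597.1; primary income: dividends received from foreign subsidiaries of resident firms 167.2, profits repatriated by foreign-owned firms operating domestically 167.1, interest paid on external government debt 139.5.)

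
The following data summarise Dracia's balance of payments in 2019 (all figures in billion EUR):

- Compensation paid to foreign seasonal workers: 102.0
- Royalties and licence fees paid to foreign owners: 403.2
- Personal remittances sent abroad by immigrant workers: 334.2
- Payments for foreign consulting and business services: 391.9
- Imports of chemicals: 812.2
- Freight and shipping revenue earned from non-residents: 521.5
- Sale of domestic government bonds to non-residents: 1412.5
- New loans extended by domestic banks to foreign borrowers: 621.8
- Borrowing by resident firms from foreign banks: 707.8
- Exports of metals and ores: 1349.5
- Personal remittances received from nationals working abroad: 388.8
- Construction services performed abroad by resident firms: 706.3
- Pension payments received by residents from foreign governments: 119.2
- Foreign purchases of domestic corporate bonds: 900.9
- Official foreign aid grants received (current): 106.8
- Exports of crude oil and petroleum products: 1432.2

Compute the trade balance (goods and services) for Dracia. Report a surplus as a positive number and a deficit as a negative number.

Goods: 1349.5 + 1432.2 - 812.2 = 1969.5
Services: -391.9 + 521.5 - 403.2 + 706.3 = 432.7
Trade balance = 1969.5 + 432.7 = 2402.2
(Excluded from the trade balance — primary income: compensation paid to foreign seasonal workers 102.0; secondary income: personal remittances sent abroad by immigrant workers 334.2, personal remittances received from nationals working abroad 388.8, pension payments received by residents from foreign governments 119.2, official foreign aid grants received (current) 106.8; financial account: sale of domestic government bonds to non-residents 1412.5, new loans extended by domestic banks to foreign borrowers 621.8, borrowing by resident firms from foreign banks 707.8, foreign purchases of domestic corporate bonds 900.9.)

2402.2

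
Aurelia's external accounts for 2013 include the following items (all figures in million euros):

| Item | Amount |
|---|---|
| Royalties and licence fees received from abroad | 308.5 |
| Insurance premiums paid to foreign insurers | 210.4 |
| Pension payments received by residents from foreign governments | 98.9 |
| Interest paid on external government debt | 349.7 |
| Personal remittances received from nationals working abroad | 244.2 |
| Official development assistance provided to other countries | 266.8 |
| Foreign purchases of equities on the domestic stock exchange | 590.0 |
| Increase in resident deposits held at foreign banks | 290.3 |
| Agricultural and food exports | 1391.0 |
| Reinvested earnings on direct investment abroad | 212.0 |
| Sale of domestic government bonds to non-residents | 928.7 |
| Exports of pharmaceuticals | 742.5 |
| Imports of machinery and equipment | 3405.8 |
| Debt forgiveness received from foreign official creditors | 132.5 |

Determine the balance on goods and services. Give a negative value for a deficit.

Goods: 742.5 + 1391.0 - 3405.8 = -1272.3
Services: -210.4 + 308.5 = 98.1
Trade balance = -1272.3 + 98.1 = -1174.2
(Excluded from the trade balance — secondary income: pension payments received by residents from foreign governments 98.9, personal remittances received from nationals working abroad 244.2, official development assistance provided to other countries 266.8; primary income: interest paid on external government debt 349.7, reinvested earnings on direct investment abroad 212.0; financial account: foreign purchases of equities on the domestic stock exchange 590.0, increase in resident deposits held at foreign banks 290.3, sale of domestic government bonds to non-residents 928.7; capital account: debt forgiveness received from foreign official creditors 132.5.)

-1174.2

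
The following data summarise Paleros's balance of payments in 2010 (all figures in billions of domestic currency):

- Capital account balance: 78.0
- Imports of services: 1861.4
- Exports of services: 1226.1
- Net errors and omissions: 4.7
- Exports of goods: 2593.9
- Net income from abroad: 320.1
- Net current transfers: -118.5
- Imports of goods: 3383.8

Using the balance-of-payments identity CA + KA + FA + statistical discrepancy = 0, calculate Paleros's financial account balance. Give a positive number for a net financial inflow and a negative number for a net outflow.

1140.9

Goods balance = 2593.9 - 3383.8 = -789.9
Services balance = 1226.1 - 1861.4 = -635.3
Trade balance (goods + services) = -789.9 + (-635.3) = -1425.2
Net primary income = 320.1
Net secondary income = -118.5
Current account = -1425.2 + 320.1 + (-118.5) = -1223.6
Financial account = -(-1223.6 + 78.0 + 4.7) = 1140.9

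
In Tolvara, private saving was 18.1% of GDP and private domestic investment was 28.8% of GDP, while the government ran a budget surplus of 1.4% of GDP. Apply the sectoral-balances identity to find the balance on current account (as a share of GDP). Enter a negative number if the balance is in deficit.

By the sectoral-balances identity, CA = (S_private - I) + (T - G).
Private balance = 18.1 - 28.8 = -10.7
Government balance (T - G) = 1.4
CA = -10.7 + 1.4 = -9.3

-9.3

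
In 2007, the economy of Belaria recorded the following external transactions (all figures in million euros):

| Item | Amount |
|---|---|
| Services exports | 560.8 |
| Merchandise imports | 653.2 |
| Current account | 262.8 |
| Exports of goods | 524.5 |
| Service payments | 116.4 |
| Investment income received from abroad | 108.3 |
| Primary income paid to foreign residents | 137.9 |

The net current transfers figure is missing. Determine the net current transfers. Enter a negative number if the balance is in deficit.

-23.3

Current account = goods balance + services balance + net primary income + net secondary income
Sum of the known components = 286.1
Net current transfers = CA - (known components) = 262.8 - 286.1 = -23.3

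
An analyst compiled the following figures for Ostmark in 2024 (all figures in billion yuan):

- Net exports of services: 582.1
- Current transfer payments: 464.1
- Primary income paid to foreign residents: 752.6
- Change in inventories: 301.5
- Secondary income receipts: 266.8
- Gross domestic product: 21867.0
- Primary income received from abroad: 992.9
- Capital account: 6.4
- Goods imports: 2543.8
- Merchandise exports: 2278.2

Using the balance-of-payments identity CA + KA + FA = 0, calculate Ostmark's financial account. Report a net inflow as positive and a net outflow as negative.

-365.9

Goods balance = 2278.2 - 2543.8 = -265.6
Services balance = 582.1
Trade balance (goods + services) = -265.6 + 582.1 = 316.5
Net primary income = 992.9 - 752.6 = 240.3
Net secondary income = 266.8 - 464.1 = -197.3
Current account = 316.5 + 240.3 + (-197.3) = 359.5
Financial account = -(359.5 + 6.4) = -365.9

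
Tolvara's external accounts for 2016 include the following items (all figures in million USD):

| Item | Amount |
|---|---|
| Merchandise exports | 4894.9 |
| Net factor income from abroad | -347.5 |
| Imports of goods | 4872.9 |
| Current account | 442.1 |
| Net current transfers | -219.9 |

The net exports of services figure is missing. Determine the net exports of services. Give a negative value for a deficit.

987.5

Current account = goods balance + services balance + net primary income + net secondary income
Sum of the known components = -545.4
Net exports of services = CA - (known components) = 442.1 - (-545.4) = 987.5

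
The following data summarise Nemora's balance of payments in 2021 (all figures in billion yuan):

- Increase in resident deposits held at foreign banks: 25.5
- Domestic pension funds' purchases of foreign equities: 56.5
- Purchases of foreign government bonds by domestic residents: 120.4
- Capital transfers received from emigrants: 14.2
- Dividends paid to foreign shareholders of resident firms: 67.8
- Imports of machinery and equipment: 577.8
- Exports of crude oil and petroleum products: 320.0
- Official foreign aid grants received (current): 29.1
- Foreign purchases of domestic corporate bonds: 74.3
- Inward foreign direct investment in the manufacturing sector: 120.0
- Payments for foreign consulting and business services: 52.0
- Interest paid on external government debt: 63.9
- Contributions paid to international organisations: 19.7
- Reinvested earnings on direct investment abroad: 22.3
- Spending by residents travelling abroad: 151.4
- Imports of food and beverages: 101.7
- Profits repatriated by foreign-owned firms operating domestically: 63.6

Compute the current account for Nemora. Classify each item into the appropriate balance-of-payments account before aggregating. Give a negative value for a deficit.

Goods: -101.7 - 577.8 + 320.0 = -359.5
Services: -52.0 - 151.4 = -203.4
Primary income: 22.3 - 63.6 - 67.8 - 63.9 = -173.0
Secondary income: -19.7 + 29.1 = 9.4
Current account = (-359.5) + (-203.4) + (-173.0) + 9.4 = -726.5
(Excluded from the current account — financial account: increase in resident deposits held at foreign banks 25.5, domestic pension funds' purchases of foreign equities 56.5, purchases of foreign government bonds by domestic residents 120.4, foreign purchases of domestic corporate bonds 74.3, inward foreign direct investment in the manufacturing sector 120.0; capital account: capital transfers received from emigrants 14.2.)

-726.5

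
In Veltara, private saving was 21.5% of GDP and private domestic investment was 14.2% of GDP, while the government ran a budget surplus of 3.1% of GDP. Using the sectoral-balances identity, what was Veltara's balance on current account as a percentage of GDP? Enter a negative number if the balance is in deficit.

By the sectoral-balances identity, CA = (S_private - I) + (T - G).
Private balance = 21.5 - 14.2 = 7.3
Government balance (T - G) = 3.1
CA = 7.3 + 3.1 = 10.4

10.4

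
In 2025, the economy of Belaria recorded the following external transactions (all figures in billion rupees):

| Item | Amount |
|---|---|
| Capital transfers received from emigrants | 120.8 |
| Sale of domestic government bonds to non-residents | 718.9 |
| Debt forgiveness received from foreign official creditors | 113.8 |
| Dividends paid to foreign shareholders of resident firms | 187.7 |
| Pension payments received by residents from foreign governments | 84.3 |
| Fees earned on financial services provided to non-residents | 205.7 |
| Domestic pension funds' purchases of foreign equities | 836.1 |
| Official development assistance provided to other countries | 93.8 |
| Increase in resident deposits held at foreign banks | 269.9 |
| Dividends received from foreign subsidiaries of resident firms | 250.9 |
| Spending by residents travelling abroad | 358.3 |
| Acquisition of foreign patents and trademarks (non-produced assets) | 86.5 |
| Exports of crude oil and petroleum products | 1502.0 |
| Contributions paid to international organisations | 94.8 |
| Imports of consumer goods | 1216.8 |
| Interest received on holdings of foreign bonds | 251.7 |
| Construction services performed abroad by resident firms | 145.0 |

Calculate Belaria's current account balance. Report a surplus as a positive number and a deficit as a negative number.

Goods: -1216.8 + 1502.0 = 285.2
Services: 145.0 + 205.7 - 358.3 = -7.6
Primary income: 251.7 + 250.9 - 187.7 = 314.9
Secondary income: -94.8 + 84.3 - 93.8 = -104.3
Current account = 285.2 + (-7.6) + 314.9 + (-104.3) = 488.2
(Excluded from the current account — capital account: capital transfers received from emigrants 120.8, debt forgiveness received from foreign official creditors 113.8, acquisition of foreign patents and trademarks (non-produced assets) 86.5; financial account: sale of domestic government bonds to non-residents 718.9, domestic pension funds' purchases of foreign equities 836.1, increase in resident deposits held at foreign banks 269.9.)

488.2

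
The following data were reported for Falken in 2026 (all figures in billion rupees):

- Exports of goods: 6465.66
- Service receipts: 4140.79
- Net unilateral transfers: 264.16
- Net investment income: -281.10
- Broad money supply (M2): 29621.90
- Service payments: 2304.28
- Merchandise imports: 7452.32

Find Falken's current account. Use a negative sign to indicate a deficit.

Goods balance = 6465.66 - 7452.32 = -986.66
Services balance = 4140.79 - 2304.28 = 1836.51
Trade balance (goods + services) = -986.66 + 1836.51 = 849.85
Net primary income = -281.10
Net secondary income = 264.16
Current account = 849.85 + (-281.10) + 264.16 = 832.91

832.91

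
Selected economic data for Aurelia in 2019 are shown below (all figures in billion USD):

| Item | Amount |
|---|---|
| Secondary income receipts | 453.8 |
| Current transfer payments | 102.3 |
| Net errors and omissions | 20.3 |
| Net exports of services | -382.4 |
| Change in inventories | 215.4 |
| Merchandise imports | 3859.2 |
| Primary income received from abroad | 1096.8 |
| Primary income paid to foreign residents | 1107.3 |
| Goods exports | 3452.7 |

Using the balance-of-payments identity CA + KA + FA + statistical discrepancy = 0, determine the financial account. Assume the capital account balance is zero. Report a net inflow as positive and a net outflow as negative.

427.6

Goods balance = 3452.7 - 3859.2 = -406.5
Services balance = -382.4
Trade balance (goods + services) = -406.5 + (-382.4) = -788.9
Net primary income = 1096.8 - 1107.3 = -10.5
Net secondary income = 453.8 - 102.3 = 351.5
Current account = -788.9 + (-10.5) + 351.5 = -447.9
Financial account = -(-447.9 + 20.3) = 427.6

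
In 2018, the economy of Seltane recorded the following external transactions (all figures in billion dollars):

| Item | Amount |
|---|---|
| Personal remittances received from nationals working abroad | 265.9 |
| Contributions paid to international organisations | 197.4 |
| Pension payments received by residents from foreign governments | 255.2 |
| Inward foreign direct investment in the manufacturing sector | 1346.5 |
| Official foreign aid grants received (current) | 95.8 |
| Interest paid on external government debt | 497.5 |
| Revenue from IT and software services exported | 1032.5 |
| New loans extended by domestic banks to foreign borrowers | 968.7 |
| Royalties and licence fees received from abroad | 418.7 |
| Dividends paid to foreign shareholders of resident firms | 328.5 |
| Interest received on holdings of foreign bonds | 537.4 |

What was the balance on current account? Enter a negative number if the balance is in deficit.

1582.1

Services: 1032.5 + 418.7 = 1451.2
Primary income: -328.5 + 537.4 - 497.5 = -288.6
Secondary income: 265.9 + 95.8 - 197.4 + 255.2 = 419.5
Current account = 1451.2 + (-288.6) + 419.5 = 1582.1
(Excluded from the current account — financial account: inward foreign direct investment in the manufacturing sector 1346.5, new loans extended by domestic banks to foreign borrowers 968.7.)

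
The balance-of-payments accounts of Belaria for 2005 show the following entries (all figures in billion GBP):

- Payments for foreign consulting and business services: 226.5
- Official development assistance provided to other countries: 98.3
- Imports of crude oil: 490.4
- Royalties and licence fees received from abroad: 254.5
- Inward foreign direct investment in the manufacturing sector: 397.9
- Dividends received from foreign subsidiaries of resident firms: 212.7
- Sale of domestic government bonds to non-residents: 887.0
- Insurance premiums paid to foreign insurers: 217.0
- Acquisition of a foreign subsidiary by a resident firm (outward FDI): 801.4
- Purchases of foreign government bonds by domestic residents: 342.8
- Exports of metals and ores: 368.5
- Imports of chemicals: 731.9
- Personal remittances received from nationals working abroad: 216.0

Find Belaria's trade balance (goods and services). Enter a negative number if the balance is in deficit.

-1042.8

Goods: -490.4 + 368.5 - 731.9 = -853.8
Services: -226.5 - 217.0 + 254.5 = -189.0
Trade balance = -853.8 + (-189.0) = -1042.8
(Excluded from the trade balance — secondary income: official development assistance provided to other countries 98.3, personal remittances received from nationals working abroad 216.0; financial account: inward foreign direct investment in the manufacturing sector 397.9, sale of domestic government bonds to non-residents 887.0, acquisition of a foreign subsidiary by a resident firm (outward FDI) 801.4, purchases of foreign government bonds by domestic residents 342.8; primary income: dividends received from foreign subsidiaries of resident firms 212.7.)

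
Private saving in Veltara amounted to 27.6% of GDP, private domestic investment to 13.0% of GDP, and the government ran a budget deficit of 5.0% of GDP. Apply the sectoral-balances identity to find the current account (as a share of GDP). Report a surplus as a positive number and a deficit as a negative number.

By the sectoral-balances identity, CA = (S_private - I) + (T - G).
Private balance = 27.6 - 13.0 = 14.6
Government balance (T - G) = -5.0
CA = 14.6 + (-5.0) = 9.6

9.6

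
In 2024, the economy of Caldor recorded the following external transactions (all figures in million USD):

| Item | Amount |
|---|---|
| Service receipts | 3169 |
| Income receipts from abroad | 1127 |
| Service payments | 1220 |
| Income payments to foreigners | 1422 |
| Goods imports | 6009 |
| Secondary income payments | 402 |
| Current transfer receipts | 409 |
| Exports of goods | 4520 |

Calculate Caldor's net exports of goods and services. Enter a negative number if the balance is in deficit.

460

Goods balance = 4520 - 6009 = -1489
Services balance = 3169 - 1220 = 1949
Trade balance (goods + services) = -1489 + 1949 = 460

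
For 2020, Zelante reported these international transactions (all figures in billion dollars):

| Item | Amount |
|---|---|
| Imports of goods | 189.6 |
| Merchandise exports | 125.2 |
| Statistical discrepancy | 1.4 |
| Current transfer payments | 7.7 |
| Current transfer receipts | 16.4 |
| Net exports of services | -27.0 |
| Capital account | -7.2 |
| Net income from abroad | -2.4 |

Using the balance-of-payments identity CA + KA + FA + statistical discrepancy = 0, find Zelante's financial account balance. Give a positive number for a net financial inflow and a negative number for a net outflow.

Goods balance = 125.2 - 189.6 = -64.4
Services balance = -27.0
Trade balance (goods + services) = -64.4 + (-27.0) = -91.4
Net primary income = -2.4
Net secondary income = 16.4 - 7.7 = 8.7
Current account = -91.4 + (-2.4) + 8.7 = -85.1
Financial account = -(-85.1 + (-7.2) + 1.4) = 90.9

90.9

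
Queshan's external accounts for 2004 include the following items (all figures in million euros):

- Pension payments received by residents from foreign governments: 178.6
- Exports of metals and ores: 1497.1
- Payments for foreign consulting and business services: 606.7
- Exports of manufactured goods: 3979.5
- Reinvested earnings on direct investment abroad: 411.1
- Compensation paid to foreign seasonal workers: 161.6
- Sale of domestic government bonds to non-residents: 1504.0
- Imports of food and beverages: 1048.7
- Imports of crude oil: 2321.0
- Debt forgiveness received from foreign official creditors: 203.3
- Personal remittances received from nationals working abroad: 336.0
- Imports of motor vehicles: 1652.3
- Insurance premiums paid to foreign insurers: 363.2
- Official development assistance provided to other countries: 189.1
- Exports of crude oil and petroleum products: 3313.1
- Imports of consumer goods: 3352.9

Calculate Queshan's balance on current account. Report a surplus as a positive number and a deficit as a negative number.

19.9

Goods: 3313.1 + 1497.1 - 1652.3 - 3352.9 - 1048.7 - 2321.0 + 3979.5 = 414.8
Services: -363.2 - 606.7 = -969.9
Primary income: 411.1 - 161.6 = 249.5
Secondary income: 178.6 - 189.1 + 336.0 = 325.5
Current account = 414.8 + (-969.9) + 249.5 + 325.5 = 19.9
(Excluded from the current account — financial account: sale of domestic government bonds to non-residents 1504.0; capital account: debt forgiveness received from foreign official creditors 203.3.)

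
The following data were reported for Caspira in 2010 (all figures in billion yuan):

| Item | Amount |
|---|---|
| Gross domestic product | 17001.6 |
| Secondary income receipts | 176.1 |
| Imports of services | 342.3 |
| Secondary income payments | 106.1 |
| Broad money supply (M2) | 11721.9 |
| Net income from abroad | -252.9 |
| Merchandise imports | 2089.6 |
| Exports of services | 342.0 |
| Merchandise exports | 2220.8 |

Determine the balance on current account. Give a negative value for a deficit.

-52.0

Goods balance = 2220.8 - 2089.6 = 131.2
Services balance = 342.0 - 342.3 = -0.3
Trade balance (goods + services) = 131.2 + (-0.3) = 130.9
Net primary income = -252.9
Net secondary income = 176.1 - 106.1 = 70.0
Current account = 130.9 + (-252.9) + 70.0 = -52.0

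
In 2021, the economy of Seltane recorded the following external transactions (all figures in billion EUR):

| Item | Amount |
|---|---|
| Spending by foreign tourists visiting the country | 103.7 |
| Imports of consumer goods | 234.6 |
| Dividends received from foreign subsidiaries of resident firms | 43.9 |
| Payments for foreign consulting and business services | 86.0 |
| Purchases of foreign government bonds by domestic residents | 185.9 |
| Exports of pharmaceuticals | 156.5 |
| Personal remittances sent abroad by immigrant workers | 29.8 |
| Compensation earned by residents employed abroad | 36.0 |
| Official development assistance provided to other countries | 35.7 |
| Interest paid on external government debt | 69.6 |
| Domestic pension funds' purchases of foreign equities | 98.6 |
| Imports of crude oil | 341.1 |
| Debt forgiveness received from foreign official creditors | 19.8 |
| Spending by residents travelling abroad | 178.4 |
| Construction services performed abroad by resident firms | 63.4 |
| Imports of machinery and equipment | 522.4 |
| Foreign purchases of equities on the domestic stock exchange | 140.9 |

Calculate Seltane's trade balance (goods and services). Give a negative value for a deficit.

-1038.9

Goods: -522.4 - 234.6 - 341.1 + 156.5 = -941.6
Services: -86.0 + 63.4 - 178.4 + 103.7 = -97.3
Trade balance = -941.6 + (-97.3) = -1038.9
(Excluded from the trade balance — primary income: dividends received from foreign subsidiaries of resident firms 43.9, compensation earned by residents employed abroad 36.0, interest paid on external government debt 69.6; financial account: purchases of foreign government bonds by domestic residents 185.9, domestic pension funds' purchases of foreign equities 98.6, foreign purchases of equities on the domestic stock exchange 140.9; secondary income: personal remittances sent abroad by immigrant workers 29.8, official development assistance provided to other countries 35.7; capital account: debt forgiveness received from foreign official creditors 19.8.)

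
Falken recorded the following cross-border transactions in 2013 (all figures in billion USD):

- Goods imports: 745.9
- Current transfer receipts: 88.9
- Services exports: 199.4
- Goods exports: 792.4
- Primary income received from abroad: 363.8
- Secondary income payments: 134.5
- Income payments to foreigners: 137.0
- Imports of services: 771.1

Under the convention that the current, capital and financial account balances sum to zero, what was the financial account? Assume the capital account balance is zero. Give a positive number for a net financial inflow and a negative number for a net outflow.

Goods balance = 792.4 - 745.9 = 46.5
Services balance = 199.4 - 771.1 = -571.7
Trade balance (goods + services) = 46.5 + (-571.7) = -525.2
Net primary income = 363.8 - 137.0 = 226.8
Net secondary income = 88.9 - 134.5 = -45.6
Current account = -525.2 + 226.8 + (-45.6) = -344.0
Financial account = -(-344.0) = 344.0

344.0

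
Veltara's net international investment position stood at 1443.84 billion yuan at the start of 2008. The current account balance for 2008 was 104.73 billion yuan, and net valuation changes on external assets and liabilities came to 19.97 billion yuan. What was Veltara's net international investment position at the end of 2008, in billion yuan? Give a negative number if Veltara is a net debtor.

Change in NIIP = current account + net valuation change = 104.73 + 19.97 = 124.70
End-of-year NIIP = 1443.84 + 124.70 = 1568.54

1568.54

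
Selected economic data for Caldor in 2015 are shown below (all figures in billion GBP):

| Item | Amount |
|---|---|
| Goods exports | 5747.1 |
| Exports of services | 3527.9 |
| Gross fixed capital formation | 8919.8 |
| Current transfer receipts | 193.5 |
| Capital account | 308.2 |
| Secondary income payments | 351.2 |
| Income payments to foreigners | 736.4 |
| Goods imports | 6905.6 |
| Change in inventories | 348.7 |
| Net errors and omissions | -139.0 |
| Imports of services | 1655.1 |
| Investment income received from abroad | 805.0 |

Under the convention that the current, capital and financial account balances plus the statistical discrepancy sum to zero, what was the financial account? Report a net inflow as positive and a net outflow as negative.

-794.4

Goods balance = 5747.1 - 6905.6 = -1158.5
Services balance = 3527.9 - 1655.1 = 1872.8
Trade balance (goods + services) = -1158.5 + 1872.8 = 714.3
Net primary income = 805.0 - 736.4 = 68.6
Net secondary income = 193.5 - 351.2 = -157.7
Current account = 714.3 + 68.6 + (-157.7) = 625.2
Financial account = -(625.2 + 308.2 + (-139.0)) = -794.4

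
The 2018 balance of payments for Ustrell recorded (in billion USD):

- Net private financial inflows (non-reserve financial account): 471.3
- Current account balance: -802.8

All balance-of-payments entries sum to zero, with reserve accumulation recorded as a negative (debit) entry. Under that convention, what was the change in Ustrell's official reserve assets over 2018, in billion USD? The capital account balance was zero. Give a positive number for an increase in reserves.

Official reserve transactions balance = -((-802.8) + 471.3) = 331.5
An accumulation of reserves is recorded as a debit (negative entry), so the change in the stock of reserves is the negative of that balance.
Change in official reserves = -(331.5) = -331.5

-331.5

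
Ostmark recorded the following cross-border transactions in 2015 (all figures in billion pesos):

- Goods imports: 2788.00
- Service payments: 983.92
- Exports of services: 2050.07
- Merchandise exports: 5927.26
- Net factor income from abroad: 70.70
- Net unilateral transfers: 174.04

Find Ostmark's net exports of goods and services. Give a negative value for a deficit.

4205.41

Goods balance = 5927.26 - 2788.00 = 3139.26
Services balance = 2050.07 - 983.92 = 1066.15
Trade balance (goods + services) = 3139.26 + 1066.15 = 4205.41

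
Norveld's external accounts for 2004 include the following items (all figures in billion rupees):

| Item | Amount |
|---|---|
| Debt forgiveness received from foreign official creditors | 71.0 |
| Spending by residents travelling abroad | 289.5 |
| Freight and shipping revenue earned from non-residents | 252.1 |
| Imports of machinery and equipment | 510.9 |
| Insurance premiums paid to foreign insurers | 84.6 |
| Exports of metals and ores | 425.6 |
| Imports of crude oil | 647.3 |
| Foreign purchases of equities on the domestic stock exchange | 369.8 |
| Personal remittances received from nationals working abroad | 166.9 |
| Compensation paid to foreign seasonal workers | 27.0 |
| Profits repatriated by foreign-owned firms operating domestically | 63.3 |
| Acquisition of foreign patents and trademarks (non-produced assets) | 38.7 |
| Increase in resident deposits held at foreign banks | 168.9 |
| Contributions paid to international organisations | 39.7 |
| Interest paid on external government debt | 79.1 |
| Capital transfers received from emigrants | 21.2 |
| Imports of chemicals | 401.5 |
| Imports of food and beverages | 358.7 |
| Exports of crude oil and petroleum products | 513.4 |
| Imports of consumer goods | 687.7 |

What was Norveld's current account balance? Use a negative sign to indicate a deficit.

-1831.3

Goods: 425.6 - 647.3 - 401.5 - 687.7 - 510.9 + 513.4 - 358.7 = -1667.1
Services: -289.5 - 84.6 + 252.1 = -122.0
Primary income: -63.3 - 27.0 - 79.1 = -169.4
Secondary income: -39.7 + 166.9 = 127.2
Current account = (-1667.1) + (-122.0) + (-169.4) + 127.2 = -1831.3
(Excluded from the current account — capital account: debt forgiveness received from foreign official creditors 71.0, acquisition of foreign patents and trademarks (non-produced assets) 38.7, capital transfers received from emigrants 21.2; financial account: foreign purchases of equities on the domestic stock exchange 369.8, increase in resident deposits held at foreign banks 168.9.)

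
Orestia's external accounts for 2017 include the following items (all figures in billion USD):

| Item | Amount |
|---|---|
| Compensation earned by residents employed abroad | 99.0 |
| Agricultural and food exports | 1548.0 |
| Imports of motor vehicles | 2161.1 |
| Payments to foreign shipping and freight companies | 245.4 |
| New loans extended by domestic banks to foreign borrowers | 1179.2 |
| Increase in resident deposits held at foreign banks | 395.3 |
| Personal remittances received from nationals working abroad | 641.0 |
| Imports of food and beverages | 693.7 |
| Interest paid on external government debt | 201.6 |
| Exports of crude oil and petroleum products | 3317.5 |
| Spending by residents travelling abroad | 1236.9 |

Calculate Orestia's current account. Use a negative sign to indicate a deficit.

1066.8

Goods: 3317.5 + 1548.0 - 2161.1 - 693.7 = 2010.7
Services: -1236.9 - 245.4 = -1482.3
Primary income: 99.0 - 201.6 = -102.6
Secondary income: 641.0
Current account = 2010.7 + (-1482.3) + (-102.6) + 641.0 = 1066.8
(Excluded from the current account — financial account: new loans extended by domestic banks to foreign borrowers 1179.2, increase in resident deposits held at foreign banks 395.3.)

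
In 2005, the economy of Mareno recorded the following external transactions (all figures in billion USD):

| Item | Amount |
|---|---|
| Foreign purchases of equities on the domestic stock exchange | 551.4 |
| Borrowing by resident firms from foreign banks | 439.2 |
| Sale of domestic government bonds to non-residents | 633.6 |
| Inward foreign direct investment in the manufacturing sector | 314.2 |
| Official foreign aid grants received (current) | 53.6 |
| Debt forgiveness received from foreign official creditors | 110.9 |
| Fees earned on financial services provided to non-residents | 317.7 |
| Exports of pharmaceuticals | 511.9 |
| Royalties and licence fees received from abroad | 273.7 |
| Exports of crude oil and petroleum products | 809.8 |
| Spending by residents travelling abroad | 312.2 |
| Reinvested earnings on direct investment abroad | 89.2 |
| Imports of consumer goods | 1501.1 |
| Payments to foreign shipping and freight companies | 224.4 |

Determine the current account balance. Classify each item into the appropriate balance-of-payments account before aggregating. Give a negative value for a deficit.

Goods: -1501.1 + 511.9 + 809.8 = -179.4
Services: -312.2 + 273.7 - 224.4 + 317.7 = 54.8
Primary income: 89.2
Secondary income: 53.6
Current account = (-179.4) + 54.8 + 89.2 + 53.6 = 18.2
(Excluded from the current account — financial account: foreign purchases of equities on the domestic stock exchange 551.4, borrowing by resident firms from foreign banks 439.2, sale of domestic government bonds to non-residents 633.6, inward foreign direct investment in the manufacturing sector 314.2; capital account: debt forgiveness received from foreign official creditors 110.9.)

18.2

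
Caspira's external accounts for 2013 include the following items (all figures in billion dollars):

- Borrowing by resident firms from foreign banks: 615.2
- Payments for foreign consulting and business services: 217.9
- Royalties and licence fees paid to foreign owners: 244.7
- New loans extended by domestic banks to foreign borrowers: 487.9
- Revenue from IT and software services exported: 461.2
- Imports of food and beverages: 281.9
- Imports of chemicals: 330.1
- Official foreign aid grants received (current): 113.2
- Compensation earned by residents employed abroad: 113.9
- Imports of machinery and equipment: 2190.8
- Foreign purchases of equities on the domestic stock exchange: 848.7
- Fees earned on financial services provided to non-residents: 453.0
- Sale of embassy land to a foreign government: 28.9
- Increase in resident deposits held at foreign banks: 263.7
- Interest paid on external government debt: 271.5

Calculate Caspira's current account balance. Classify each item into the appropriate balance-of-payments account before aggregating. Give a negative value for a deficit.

Goods: -281.9 - 2190.8 - 330.1 = -2802.8
Services: 453.0 - 244.7 + 461.2 - 217.9 = 451.6
Primary income: -271.5 + 113.9 = -157.6
Secondary income: 113.2
Current account = (-2802.8) + 451.6 + (-157.6) + 113.2 = -2395.6
(Excluded from the current account — financial account: borrowing by resident firms from foreign banks 615.2, new loans extended by domestic banks to foreign borrowers 487.9, foreign purchases of equities on the domestic stock exchange 848.7, increase in resident deposits held at foreign banks 263.7; capital account: sale of embassy land to a foreign government 28.9.)

-2395.6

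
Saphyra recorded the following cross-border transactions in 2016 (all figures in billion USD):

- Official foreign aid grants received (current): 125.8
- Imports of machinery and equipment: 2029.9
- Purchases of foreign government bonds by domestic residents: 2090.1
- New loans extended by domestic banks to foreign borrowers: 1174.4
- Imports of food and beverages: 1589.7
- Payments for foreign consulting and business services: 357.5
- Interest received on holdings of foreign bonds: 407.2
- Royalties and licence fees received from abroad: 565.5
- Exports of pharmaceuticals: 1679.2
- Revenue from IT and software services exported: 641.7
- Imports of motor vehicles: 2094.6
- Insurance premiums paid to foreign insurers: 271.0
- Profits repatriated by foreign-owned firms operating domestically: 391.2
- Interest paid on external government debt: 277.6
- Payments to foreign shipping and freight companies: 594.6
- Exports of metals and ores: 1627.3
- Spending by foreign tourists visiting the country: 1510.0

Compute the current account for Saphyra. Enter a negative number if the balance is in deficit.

Goods: 1679.2 - 1589.7 - 2029.9 - 2094.6 + 1627.3 = -2407.7
Services: -357.5 + 641.7 - 271.0 + 565.5 + 1510.0 - 594.6 = 1494.1
Primary income: -277.6 + 407.2 - 391.2 = -261.6
Secondary income: 125.8
Current account = (-2407.7) + 1494.1 + (-261.6) + 125.8 = -1049.4
(Excluded from the current account — financial account: purchases of foreign government bonds by domestic residents 2090.1, new loans extended by domestic banks to foreign borrowers 1174.4.)

-1049.4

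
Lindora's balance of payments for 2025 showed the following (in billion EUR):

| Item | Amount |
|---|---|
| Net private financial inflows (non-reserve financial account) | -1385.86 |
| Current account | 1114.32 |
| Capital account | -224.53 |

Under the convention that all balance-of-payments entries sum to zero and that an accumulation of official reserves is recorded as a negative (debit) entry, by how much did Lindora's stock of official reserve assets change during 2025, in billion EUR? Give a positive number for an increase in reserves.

Official reserve transactions balance = -(1114.32 + (-224.53) + (-1385.86)) = 496.07
An accumulation of reserves is recorded as a debit (negative entry), so the change in the stock of reserves is the negative of that balance.
Change in official reserves = -(496.07) = -496.07

-496.07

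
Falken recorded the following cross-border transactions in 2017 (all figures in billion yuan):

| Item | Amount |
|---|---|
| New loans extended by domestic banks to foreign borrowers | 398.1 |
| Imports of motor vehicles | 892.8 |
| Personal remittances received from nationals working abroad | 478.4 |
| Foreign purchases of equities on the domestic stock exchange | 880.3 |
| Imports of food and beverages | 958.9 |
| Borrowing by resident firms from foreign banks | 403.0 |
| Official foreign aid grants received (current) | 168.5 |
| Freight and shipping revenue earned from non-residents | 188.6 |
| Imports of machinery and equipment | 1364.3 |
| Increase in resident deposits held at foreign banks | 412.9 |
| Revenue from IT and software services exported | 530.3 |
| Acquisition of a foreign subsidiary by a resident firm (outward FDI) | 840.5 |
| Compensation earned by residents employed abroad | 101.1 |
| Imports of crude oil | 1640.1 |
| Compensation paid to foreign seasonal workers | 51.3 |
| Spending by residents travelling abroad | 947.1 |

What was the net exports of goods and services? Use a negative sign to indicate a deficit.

Goods: -958.9 - 892.8 - 1640.1 - 1364.3 = -4856.1
Services: 530.3 + 188.6 - 947.1 = -228.2
Trade balance = -4856.1 + (-228.2) = -5084.3
(Excluded from the trade balance — financial account: new loans extended by domestic banks to foreign borrowers 398.1, foreign purchases of equities on the domestic stock exchange 880.3, borrowing by resident firms from foreign banks 403.0, increase in resident deposits held at foreign banks 412.9, acquisition of a foreign subsidiary by a resident firm (outward FDI) 840.5; secondary income: personal remittances received from nationals working abroad 478.4, official foreign aid grants received (current) 168.5; primary income: compensation earned by residents employed abroad 101.1, compensation paid to foreign seasonal workers 51.3.)

-5084.3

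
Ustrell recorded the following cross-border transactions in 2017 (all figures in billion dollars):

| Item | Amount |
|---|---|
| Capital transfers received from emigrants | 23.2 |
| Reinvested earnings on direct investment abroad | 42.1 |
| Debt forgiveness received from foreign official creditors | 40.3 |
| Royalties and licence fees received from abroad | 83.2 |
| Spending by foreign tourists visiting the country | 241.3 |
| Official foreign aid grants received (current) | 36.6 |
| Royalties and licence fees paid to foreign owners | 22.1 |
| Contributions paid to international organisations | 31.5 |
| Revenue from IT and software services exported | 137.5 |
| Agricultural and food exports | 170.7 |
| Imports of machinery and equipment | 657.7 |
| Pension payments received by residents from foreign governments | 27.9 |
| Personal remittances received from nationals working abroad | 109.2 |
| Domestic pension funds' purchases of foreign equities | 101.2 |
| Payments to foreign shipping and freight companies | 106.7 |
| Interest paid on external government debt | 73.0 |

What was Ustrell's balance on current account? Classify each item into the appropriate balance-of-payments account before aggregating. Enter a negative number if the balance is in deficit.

Goods: 170.7 - 657.7 = -487.0
Services: 137.5 - 22.1 + 83.2 - 106.7 + 241.3 = 333.2
Primary income: -73.0 + 42.1 = -30.9
Secondary income: 36.6 + 109.2 - 31.5 + 27.9 = 142.2
Current account = (-487.0) + 333.2 + (-30.9) + 142.2 = -42.5
(Excluded from the current account — capital account: capital transfers received from emigrants 23.2, debt forgiveness received from foreign official creditors 40.3; financial account: domestic pension funds' purchases of foreign equities 101.2.)

-42.5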